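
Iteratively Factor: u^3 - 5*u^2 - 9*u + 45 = (u + 3)*(u^2 - 8*u + 15) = (u - 5)*(u + 3)*(u - 3)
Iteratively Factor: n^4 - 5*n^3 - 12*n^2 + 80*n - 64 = (n - 4)*(n^3 - n^2 - 16*n + 16) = (n - 4)*(n + 4)*(n^2 - 5*n + 4) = (n - 4)^2*(n + 4)*(n - 1)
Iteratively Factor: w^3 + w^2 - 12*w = (w + 4)*(w^2 - 3*w) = (w - 3)*(w + 4)*(w)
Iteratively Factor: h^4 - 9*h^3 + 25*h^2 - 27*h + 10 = (h - 1)*(h^3 - 8*h^2 + 17*h - 10) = (h - 2)*(h - 1)*(h^2 - 6*h + 5) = (h - 5)*(h - 2)*(h - 1)*(h - 1)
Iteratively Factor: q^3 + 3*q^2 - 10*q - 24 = (q + 4)*(q^2 - q - 6) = (q + 2)*(q + 4)*(q - 3)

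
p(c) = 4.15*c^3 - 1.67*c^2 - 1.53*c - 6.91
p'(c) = 12.45*c^2 - 3.34*c - 1.53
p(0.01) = -6.93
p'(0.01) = -1.56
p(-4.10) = -314.73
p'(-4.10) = 221.45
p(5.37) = 579.36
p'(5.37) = 339.55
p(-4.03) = -299.49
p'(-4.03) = 214.13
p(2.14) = 22.84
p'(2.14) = 48.34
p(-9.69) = -3924.78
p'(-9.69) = 1199.84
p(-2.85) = -112.18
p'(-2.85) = 109.11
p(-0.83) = -9.16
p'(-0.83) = 9.82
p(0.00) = -6.91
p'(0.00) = -1.53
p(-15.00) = -14365.96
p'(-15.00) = 2849.82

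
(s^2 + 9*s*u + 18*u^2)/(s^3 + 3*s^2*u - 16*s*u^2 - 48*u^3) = (s + 6*u)/(s^2 - 16*u^2)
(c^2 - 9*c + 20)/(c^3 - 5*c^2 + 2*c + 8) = (c - 5)/(c^2 - c - 2)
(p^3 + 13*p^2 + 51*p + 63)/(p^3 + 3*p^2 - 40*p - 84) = (p^2 + 6*p + 9)/(p^2 - 4*p - 12)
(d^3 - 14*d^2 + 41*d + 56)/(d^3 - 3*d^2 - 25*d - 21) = (d - 8)/(d + 3)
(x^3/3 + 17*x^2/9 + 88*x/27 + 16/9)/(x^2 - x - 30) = (9*x^3 + 51*x^2 + 88*x + 48)/(27*(x^2 - x - 30))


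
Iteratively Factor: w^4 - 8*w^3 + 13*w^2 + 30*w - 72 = (w - 3)*(w^3 - 5*w^2 - 2*w + 24) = (w - 3)^2*(w^2 - 2*w - 8) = (w - 4)*(w - 3)^2*(w + 2)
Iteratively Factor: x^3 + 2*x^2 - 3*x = (x - 1)*(x^2 + 3*x) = x*(x - 1)*(x + 3)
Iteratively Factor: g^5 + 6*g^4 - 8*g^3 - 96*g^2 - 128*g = (g + 2)*(g^4 + 4*g^3 - 16*g^2 - 64*g) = (g + 2)*(g + 4)*(g^3 - 16*g) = g*(g + 2)*(g + 4)*(g^2 - 16) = g*(g - 4)*(g + 2)*(g + 4)*(g + 4)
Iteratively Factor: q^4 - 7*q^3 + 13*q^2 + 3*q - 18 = (q + 1)*(q^3 - 8*q^2 + 21*q - 18) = (q - 3)*(q + 1)*(q^2 - 5*q + 6) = (q - 3)^2*(q + 1)*(q - 2)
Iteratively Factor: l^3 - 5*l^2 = (l - 5)*(l^2) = l*(l - 5)*(l)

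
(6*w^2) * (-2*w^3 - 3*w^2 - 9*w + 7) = -12*w^5 - 18*w^4 - 54*w^3 + 42*w^2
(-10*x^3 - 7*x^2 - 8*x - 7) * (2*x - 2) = -20*x^4 + 6*x^3 - 2*x^2 + 2*x + 14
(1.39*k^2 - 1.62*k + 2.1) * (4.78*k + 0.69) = 6.6442*k^3 - 6.7845*k^2 + 8.9202*k + 1.449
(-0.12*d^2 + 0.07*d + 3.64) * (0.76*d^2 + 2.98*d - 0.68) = -0.0912*d^4 - 0.3044*d^3 + 3.0566*d^2 + 10.7996*d - 2.4752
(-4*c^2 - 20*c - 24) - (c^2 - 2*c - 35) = -5*c^2 - 18*c + 11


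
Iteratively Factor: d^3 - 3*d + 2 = (d - 1)*(d^2 + d - 2) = (d - 1)^2*(d + 2)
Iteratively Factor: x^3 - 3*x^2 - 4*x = (x + 1)*(x^2 - 4*x) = (x - 4)*(x + 1)*(x)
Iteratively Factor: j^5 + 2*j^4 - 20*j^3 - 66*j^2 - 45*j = (j)*(j^4 + 2*j^3 - 20*j^2 - 66*j - 45) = j*(j - 5)*(j^3 + 7*j^2 + 15*j + 9) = j*(j - 5)*(j + 3)*(j^2 + 4*j + 3) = j*(j - 5)*(j + 1)*(j + 3)*(j + 3)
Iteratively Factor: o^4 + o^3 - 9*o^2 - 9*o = (o + 3)*(o^3 - 2*o^2 - 3*o) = o*(o + 3)*(o^2 - 2*o - 3) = o*(o + 1)*(o + 3)*(o - 3)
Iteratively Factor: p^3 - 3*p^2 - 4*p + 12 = (p - 3)*(p^2 - 4) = (p - 3)*(p - 2)*(p + 2)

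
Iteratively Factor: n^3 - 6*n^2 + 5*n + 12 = (n - 4)*(n^2 - 2*n - 3) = (n - 4)*(n - 3)*(n + 1)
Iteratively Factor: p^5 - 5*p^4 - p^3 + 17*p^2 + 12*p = (p)*(p^4 - 5*p^3 - p^2 + 17*p + 12) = p*(p + 1)*(p^3 - 6*p^2 + 5*p + 12) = p*(p + 1)^2*(p^2 - 7*p + 12) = p*(p - 3)*(p + 1)^2*(p - 4)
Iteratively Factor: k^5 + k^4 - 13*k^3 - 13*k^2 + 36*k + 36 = (k - 2)*(k^4 + 3*k^3 - 7*k^2 - 27*k - 18) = (k - 2)*(k + 3)*(k^3 - 7*k - 6) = (k - 3)*(k - 2)*(k + 3)*(k^2 + 3*k + 2) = (k - 3)*(k - 2)*(k + 2)*(k + 3)*(k + 1)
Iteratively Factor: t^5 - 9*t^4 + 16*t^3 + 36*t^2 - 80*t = (t)*(t^4 - 9*t^3 + 16*t^2 + 36*t - 80) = t*(t + 2)*(t^3 - 11*t^2 + 38*t - 40) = t*(t - 5)*(t + 2)*(t^2 - 6*t + 8) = t*(t - 5)*(t - 2)*(t + 2)*(t - 4)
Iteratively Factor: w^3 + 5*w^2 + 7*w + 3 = (w + 1)*(w^2 + 4*w + 3) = (w + 1)^2*(w + 3)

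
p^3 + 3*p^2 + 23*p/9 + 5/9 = (p + 1/3)*(p + 1)*(p + 5/3)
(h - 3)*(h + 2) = h^2 - h - 6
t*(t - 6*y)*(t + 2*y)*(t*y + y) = t^4*y - 4*t^3*y^2 + t^3*y - 12*t^2*y^3 - 4*t^2*y^2 - 12*t*y^3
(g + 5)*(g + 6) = g^2 + 11*g + 30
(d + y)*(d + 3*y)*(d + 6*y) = d^3 + 10*d^2*y + 27*d*y^2 + 18*y^3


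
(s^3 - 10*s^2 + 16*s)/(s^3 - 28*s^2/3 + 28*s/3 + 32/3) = 3*s/(3*s + 2)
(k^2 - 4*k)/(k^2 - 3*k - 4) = k/(k + 1)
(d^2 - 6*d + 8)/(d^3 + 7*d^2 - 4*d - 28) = (d - 4)/(d^2 + 9*d + 14)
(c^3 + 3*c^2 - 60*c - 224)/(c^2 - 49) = (c^2 - 4*c - 32)/(c - 7)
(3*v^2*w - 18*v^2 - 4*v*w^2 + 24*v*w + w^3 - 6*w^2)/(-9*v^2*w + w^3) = (-v*w + 6*v + w^2 - 6*w)/(w*(3*v + w))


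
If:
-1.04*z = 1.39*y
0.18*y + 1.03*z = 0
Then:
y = 0.00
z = 0.00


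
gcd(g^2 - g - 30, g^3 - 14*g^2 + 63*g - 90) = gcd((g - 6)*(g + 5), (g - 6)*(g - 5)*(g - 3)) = g - 6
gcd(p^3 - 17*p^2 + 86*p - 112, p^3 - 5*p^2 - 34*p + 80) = p^2 - 10*p + 16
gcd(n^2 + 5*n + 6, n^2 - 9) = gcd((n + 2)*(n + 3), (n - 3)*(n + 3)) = n + 3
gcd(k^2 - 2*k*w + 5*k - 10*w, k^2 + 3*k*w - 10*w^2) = -k + 2*w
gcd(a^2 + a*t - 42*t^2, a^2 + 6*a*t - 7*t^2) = a + 7*t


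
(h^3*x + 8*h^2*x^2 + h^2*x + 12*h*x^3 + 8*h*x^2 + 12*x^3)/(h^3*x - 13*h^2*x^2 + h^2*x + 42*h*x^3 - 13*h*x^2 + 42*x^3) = (h^2 + 8*h*x + 12*x^2)/(h^2 - 13*h*x + 42*x^2)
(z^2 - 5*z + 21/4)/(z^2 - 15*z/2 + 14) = (z - 3/2)/(z - 4)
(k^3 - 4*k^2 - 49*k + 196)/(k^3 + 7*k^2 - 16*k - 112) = (k - 7)/(k + 4)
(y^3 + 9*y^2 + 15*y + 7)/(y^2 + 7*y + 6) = (y^2 + 8*y + 7)/(y + 6)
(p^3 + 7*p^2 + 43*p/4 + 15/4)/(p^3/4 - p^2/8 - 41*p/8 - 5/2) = 2*(2*p^2 + 13*p + 15)/(p^2 - p - 20)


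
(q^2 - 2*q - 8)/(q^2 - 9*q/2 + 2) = 2*(q + 2)/(2*q - 1)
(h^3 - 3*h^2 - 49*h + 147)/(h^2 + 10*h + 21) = (h^2 - 10*h + 21)/(h + 3)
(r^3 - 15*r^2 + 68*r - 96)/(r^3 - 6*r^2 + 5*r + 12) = (r - 8)/(r + 1)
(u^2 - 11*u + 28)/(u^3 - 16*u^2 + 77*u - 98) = (u - 4)/(u^2 - 9*u + 14)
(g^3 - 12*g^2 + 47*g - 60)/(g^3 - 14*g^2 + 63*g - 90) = (g - 4)/(g - 6)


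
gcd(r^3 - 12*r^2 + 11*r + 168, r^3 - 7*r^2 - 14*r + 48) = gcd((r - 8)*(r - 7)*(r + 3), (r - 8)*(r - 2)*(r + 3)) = r^2 - 5*r - 24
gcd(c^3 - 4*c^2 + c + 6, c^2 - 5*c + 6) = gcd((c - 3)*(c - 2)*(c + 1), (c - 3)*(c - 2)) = c^2 - 5*c + 6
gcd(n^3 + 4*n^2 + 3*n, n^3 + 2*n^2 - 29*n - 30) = n + 1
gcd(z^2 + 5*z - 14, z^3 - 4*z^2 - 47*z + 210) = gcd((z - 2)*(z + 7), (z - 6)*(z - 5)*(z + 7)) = z + 7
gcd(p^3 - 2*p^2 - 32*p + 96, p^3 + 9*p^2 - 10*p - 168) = p^2 + 2*p - 24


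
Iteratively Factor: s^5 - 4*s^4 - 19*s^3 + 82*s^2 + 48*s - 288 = (s + 2)*(s^4 - 6*s^3 - 7*s^2 + 96*s - 144) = (s - 4)*(s + 2)*(s^3 - 2*s^2 - 15*s + 36) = (s - 4)*(s + 2)*(s + 4)*(s^2 - 6*s + 9) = (s - 4)*(s - 3)*(s + 2)*(s + 4)*(s - 3)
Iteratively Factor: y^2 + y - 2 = (y + 2)*(y - 1)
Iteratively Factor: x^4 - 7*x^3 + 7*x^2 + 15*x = (x - 5)*(x^3 - 2*x^2 - 3*x) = (x - 5)*(x - 3)*(x^2 + x) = x*(x - 5)*(x - 3)*(x + 1)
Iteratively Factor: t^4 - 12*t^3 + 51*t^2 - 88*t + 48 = (t - 4)*(t^3 - 8*t^2 + 19*t - 12) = (t - 4)*(t - 3)*(t^2 - 5*t + 4) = (t - 4)*(t - 3)*(t - 1)*(t - 4)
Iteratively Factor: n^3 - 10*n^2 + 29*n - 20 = (n - 1)*(n^2 - 9*n + 20) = (n - 4)*(n - 1)*(n - 5)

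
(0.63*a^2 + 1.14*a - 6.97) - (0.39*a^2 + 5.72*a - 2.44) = 0.24*a^2 - 4.58*a - 4.53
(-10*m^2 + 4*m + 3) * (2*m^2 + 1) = -20*m^4 + 8*m^3 - 4*m^2 + 4*m + 3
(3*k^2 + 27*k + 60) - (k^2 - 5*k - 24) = 2*k^2 + 32*k + 84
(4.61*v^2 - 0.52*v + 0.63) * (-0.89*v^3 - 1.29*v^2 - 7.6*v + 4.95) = -4.1029*v^5 - 5.4841*v^4 - 34.9259*v^3 + 25.9588*v^2 - 7.362*v + 3.1185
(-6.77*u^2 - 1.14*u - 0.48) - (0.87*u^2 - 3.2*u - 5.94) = -7.64*u^2 + 2.06*u + 5.46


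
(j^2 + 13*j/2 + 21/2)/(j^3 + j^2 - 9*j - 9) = (j + 7/2)/(j^2 - 2*j - 3)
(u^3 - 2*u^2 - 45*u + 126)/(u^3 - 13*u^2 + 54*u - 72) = (u + 7)/(u - 4)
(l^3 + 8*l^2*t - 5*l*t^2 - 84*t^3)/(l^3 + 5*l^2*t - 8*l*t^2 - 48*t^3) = (l + 7*t)/(l + 4*t)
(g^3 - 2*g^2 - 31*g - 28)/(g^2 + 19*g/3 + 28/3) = 3*(g^2 - 6*g - 7)/(3*g + 7)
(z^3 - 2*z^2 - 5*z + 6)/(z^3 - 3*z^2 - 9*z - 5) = (-z^3 + 2*z^2 + 5*z - 6)/(-z^3 + 3*z^2 + 9*z + 5)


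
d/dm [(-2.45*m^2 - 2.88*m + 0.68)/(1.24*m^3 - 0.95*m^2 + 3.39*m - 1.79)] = (3.038*m^4 + 7.1424*m^3 - 13.5711*m^2 + 10.063*m + 2.85)/(1.5376*m^6 - 2.356*m^5 + 9.3097*m^4 - 10.8802*m^3 + 14.8931*m^2 - 12.1362*m + 3.2041)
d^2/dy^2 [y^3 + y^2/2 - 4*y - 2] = 6*y + 1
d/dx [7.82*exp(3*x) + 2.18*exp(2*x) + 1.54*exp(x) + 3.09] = (23.46*exp(2*x) + 4.36*exp(x) + 1.54)*exp(x)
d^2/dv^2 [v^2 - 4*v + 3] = 2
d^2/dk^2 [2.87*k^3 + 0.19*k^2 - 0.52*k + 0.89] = 17.22*k + 0.38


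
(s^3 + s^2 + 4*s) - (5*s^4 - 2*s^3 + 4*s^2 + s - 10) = -5*s^4 + 3*s^3 - 3*s^2 + 3*s + 10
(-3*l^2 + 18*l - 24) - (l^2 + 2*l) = -4*l^2 + 16*l - 24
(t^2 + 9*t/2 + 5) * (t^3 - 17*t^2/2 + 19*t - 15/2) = t^5 - 4*t^4 - 57*t^3/4 + 71*t^2/2 + 245*t/4 - 75/2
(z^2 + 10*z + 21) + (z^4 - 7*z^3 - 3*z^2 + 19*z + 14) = z^4 - 7*z^3 - 2*z^2 + 29*z + 35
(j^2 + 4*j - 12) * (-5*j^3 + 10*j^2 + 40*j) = -5*j^5 - 10*j^4 + 140*j^3 + 40*j^2 - 480*j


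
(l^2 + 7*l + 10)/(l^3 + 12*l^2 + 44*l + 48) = (l + 5)/(l^2 + 10*l + 24)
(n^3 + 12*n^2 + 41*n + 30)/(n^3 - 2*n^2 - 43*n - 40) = (n + 6)/(n - 8)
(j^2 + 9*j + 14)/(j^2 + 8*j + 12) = (j + 7)/(j + 6)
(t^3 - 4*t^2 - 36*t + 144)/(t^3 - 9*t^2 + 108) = (t^2 + 2*t - 24)/(t^2 - 3*t - 18)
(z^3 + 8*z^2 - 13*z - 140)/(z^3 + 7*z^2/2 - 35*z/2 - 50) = 2*(z + 7)/(2*z + 5)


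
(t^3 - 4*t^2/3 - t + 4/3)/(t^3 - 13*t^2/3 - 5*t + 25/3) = (3*t^2 - t - 4)/(3*t^2 - 10*t - 25)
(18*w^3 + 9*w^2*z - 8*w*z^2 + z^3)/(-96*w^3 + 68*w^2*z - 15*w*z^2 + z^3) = (-6*w^2 - 5*w*z + z^2)/(32*w^2 - 12*w*z + z^2)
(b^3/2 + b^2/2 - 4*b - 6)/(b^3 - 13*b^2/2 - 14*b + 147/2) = (b^2 + 4*b + 4)/(2*b^2 - 7*b - 49)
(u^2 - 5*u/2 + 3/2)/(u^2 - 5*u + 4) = (u - 3/2)/(u - 4)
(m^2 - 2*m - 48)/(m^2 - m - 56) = (m + 6)/(m + 7)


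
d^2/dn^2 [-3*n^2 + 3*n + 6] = -6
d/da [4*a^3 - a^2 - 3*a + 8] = 12*a^2 - 2*a - 3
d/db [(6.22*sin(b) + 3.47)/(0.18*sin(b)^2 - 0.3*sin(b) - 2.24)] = (-1.2492*sin(b) + 0.5598*cos(2*b) - 13.4516)*cos(b)/(-0.18*sin(b)^2 + 0.3*sin(b) + 2.24)^2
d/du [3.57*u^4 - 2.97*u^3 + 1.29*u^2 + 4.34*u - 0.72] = 14.28*u^3 - 8.91*u^2 + 2.58*u + 4.34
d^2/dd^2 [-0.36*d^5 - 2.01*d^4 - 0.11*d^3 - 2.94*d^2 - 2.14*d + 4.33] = -7.2*d^3 - 24.12*d^2 - 0.66*d - 5.88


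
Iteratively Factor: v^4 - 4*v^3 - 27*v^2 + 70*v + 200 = (v + 2)*(v^3 - 6*v^2 - 15*v + 100) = (v - 5)*(v + 2)*(v^2 - v - 20) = (v - 5)*(v + 2)*(v + 4)*(v - 5)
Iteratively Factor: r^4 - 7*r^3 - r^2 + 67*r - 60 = (r - 1)*(r^3 - 6*r^2 - 7*r + 60) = (r - 5)*(r - 1)*(r^2 - r - 12) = (r - 5)*(r - 4)*(r - 1)*(r + 3)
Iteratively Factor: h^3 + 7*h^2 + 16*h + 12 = (h + 2)*(h^2 + 5*h + 6) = (h + 2)^2*(h + 3)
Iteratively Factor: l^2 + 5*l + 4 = (l + 4)*(l + 1)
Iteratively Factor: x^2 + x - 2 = (x + 2)*(x - 1)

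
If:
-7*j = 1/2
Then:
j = -1/14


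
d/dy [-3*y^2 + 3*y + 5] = 3 - 6*y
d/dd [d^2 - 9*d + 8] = 2*d - 9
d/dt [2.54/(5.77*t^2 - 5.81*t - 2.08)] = (14.7574 - 29.3116*t)/(-5.77*t^2 + 5.81*t + 2.08)^2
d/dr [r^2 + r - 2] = 2*r + 1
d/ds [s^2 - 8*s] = 2*s - 8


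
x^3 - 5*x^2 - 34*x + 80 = (x - 8)*(x - 2)*(x + 5)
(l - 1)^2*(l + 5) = l^3 + 3*l^2 - 9*l + 5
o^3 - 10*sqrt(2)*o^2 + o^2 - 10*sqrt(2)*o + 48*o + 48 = (o + 1)*(o - 6*sqrt(2))*(o - 4*sqrt(2))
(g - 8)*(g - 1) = g^2 - 9*g + 8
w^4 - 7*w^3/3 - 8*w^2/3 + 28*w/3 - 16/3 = (w - 2)*(w - 4/3)*(w - 1)*(w + 2)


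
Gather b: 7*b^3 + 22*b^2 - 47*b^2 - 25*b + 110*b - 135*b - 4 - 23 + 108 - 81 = 7*b^3 - 25*b^2 - 50*b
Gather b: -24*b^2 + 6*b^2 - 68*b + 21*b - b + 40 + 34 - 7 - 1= -18*b^2 - 48*b + 66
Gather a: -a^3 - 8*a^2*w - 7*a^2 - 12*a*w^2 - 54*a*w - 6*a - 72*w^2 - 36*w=-a^3 + a^2*(-8*w - 7) + a*(-12*w^2 - 54*w - 6) - 72*w^2 - 36*w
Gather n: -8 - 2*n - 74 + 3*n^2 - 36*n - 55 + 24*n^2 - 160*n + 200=27*n^2 - 198*n + 63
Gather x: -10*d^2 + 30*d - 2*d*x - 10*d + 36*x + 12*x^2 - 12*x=-10*d^2 + 20*d + 12*x^2 + x*(24 - 2*d)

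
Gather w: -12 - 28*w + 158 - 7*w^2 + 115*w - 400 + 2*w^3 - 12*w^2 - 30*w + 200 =2*w^3 - 19*w^2 + 57*w - 54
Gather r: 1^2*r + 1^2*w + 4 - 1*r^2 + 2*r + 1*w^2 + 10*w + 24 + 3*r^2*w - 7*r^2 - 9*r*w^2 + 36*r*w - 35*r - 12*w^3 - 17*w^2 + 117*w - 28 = r^2*(3*w - 8) + r*(-9*w^2 + 36*w - 32) - 12*w^3 - 16*w^2 + 128*w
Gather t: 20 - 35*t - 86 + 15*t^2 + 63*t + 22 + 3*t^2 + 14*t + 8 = 18*t^2 + 42*t - 36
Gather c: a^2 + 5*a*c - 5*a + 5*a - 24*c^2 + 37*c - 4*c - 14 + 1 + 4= a^2 - 24*c^2 + c*(5*a + 33) - 9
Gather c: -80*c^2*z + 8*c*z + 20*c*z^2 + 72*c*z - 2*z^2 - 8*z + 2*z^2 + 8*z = -80*c^2*z + c*(20*z^2 + 80*z)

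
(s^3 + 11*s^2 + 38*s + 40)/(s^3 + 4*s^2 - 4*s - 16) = (s + 5)/(s - 2)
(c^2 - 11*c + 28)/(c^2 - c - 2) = (-c^2 + 11*c - 28)/(-c^2 + c + 2)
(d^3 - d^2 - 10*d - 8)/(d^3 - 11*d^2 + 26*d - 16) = (d^3 - d^2 - 10*d - 8)/(d^3 - 11*d^2 + 26*d - 16)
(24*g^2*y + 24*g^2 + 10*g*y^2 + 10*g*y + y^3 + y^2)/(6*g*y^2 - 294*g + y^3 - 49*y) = (4*g*y + 4*g + y^2 + y)/(y^2 - 49)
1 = 1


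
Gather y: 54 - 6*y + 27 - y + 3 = 84 - 7*y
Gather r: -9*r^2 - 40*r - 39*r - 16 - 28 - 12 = -9*r^2 - 79*r - 56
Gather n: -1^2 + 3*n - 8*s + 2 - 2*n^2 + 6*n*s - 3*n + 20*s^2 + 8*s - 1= -2*n^2 + 6*n*s + 20*s^2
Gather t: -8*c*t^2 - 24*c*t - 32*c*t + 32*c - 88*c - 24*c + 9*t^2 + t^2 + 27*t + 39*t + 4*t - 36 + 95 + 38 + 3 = -80*c + t^2*(10 - 8*c) + t*(70 - 56*c) + 100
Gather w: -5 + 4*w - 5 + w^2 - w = w^2 + 3*w - 10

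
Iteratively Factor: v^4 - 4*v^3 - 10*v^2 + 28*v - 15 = (v - 5)*(v^3 + v^2 - 5*v + 3) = (v - 5)*(v + 3)*(v^2 - 2*v + 1) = (v - 5)*(v - 1)*(v + 3)*(v - 1)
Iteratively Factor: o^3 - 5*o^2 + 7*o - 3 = (o - 3)*(o^2 - 2*o + 1) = (o - 3)*(o - 1)*(o - 1)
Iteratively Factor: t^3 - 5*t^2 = (t)*(t^2 - 5*t) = t*(t - 5)*(t)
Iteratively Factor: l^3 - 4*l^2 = (l)*(l^2 - 4*l) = l*(l - 4)*(l)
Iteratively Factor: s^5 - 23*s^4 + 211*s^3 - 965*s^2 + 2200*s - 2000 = (s - 4)*(s^4 - 19*s^3 + 135*s^2 - 425*s + 500) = (s - 5)*(s - 4)*(s^3 - 14*s^2 + 65*s - 100) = (s - 5)^2*(s - 4)*(s^2 - 9*s + 20) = (s - 5)^3*(s - 4)*(s - 4)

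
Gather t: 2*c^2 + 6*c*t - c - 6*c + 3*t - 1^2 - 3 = 2*c^2 - 7*c + t*(6*c + 3) - 4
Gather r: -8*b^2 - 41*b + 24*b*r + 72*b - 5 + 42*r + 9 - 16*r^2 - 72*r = -8*b^2 + 31*b - 16*r^2 + r*(24*b - 30) + 4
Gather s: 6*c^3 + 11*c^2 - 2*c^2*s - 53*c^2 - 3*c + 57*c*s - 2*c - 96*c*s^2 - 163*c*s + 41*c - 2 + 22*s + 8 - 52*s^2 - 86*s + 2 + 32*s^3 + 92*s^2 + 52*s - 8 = 6*c^3 - 42*c^2 + 36*c + 32*s^3 + s^2*(40 - 96*c) + s*(-2*c^2 - 106*c - 12)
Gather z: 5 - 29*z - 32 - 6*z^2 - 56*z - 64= -6*z^2 - 85*z - 91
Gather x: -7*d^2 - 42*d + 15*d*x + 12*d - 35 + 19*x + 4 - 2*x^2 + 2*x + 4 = -7*d^2 - 30*d - 2*x^2 + x*(15*d + 21) - 27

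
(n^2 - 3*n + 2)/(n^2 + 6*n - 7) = (n - 2)/(n + 7)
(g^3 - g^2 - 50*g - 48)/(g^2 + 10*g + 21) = (g^3 - g^2 - 50*g - 48)/(g^2 + 10*g + 21)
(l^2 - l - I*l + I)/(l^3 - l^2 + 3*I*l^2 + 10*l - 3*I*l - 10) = (l - I)/(l^2 + 3*I*l + 10)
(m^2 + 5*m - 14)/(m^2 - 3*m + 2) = (m + 7)/(m - 1)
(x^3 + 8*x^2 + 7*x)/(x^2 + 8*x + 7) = x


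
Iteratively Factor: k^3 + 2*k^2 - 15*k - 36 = (k + 3)*(k^2 - k - 12) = (k + 3)^2*(k - 4)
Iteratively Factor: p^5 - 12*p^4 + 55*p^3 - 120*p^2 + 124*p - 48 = (p - 2)*(p^4 - 10*p^3 + 35*p^2 - 50*p + 24) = (p - 2)*(p - 1)*(p^3 - 9*p^2 + 26*p - 24) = (p - 2)^2*(p - 1)*(p^2 - 7*p + 12) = (p - 3)*(p - 2)^2*(p - 1)*(p - 4)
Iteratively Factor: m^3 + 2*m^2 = (m)*(m^2 + 2*m) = m*(m + 2)*(m)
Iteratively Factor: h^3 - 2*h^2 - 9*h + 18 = (h - 2)*(h^2 - 9) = (h - 2)*(h + 3)*(h - 3)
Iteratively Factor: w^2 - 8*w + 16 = (w - 4)*(w - 4)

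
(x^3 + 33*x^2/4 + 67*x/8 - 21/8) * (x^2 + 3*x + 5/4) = x^5 + 45*x^4/4 + 275*x^3/8 + 525*x^2/16 + 83*x/32 - 105/32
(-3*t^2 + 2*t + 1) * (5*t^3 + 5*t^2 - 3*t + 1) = -15*t^5 - 5*t^4 + 24*t^3 - 4*t^2 - t + 1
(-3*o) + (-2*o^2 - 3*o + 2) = -2*o^2 - 6*o + 2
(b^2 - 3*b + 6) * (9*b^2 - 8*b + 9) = 9*b^4 - 35*b^3 + 87*b^2 - 75*b + 54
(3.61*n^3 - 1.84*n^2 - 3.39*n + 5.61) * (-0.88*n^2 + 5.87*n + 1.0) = -3.1768*n^5 + 22.8099*n^4 - 4.2076*n^3 - 26.6761*n^2 + 29.5407*n + 5.61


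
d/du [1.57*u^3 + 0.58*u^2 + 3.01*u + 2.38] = 4.71*u^2 + 1.16*u + 3.01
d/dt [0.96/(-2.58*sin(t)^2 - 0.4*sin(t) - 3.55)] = (4.9536*sin(t) + 0.384)*cos(t)/(2.58*sin(t)^2 + 0.4*sin(t) + 3.55)^2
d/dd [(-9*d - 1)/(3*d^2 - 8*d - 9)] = (27*d^2 + 6*d + 73)/(9*d^4 - 48*d^3 + 10*d^2 + 144*d + 81)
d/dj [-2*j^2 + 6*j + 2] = 6 - 4*j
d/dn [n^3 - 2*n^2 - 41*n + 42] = 3*n^2 - 4*n - 41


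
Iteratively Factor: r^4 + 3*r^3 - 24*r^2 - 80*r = (r)*(r^3 + 3*r^2 - 24*r - 80) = r*(r + 4)*(r^2 - r - 20) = r*(r + 4)^2*(r - 5)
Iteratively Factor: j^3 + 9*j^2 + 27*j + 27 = (j + 3)*(j^2 + 6*j + 9) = (j + 3)^2*(j + 3)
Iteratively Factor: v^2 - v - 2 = (v - 2)*(v + 1)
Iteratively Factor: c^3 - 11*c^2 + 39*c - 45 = (c - 3)*(c^2 - 8*c + 15) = (c - 3)^2*(c - 5)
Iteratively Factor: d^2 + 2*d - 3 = (d - 1)*(d + 3)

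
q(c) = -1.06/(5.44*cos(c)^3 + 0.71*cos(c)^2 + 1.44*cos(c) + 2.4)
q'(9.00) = -1.01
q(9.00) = 0.43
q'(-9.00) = 1.01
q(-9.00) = 0.43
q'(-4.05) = -21.03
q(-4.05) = -2.05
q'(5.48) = 0.25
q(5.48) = -0.19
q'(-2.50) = 5.70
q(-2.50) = 0.97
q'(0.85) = -0.28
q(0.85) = -0.20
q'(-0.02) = 0.00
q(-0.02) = -0.11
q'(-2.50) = 5.70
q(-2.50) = 0.97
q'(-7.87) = 0.27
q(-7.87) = -0.45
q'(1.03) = -0.36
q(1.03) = -0.26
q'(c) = -1.06*(16.32*sin(c)*cos(c)^2 + 1.42*sin(c)*cos(c) + 1.44*sin(c))/(5.44*cos(c)^3 + 0.71*cos(c)^2 + 1.44*cos(c) + 2.4)^2 = (17.2992*sin(c)^2 - 1.5052*cos(c) - 18.8256)*sin(c)/(5.44*cos(c)^3 + 0.71*cos(c)^2 + 1.44*cos(c) + 2.4)^2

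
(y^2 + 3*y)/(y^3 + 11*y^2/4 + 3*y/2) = 4*(y + 3)/(4*y^2 + 11*y + 6)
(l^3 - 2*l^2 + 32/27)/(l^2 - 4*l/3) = l - 2/3 - 8/(9*l)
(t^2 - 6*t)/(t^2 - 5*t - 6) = t/(t + 1)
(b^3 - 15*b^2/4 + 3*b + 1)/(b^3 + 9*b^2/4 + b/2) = (b^2 - 4*b + 4)/(b*(b + 2))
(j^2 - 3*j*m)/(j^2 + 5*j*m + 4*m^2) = j*(j - 3*m)/(j^2 + 5*j*m + 4*m^2)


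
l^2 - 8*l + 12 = (l - 6)*(l - 2)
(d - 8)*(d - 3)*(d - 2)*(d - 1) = d^4 - 14*d^3 + 59*d^2 - 94*d + 48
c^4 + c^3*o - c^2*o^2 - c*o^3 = c*(c - o)*(c + o)^2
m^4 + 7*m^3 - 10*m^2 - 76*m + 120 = (m - 2)^2*(m + 5)*(m + 6)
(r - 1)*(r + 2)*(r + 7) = r^3 + 8*r^2 + 5*r - 14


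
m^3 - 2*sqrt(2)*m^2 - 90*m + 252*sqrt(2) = (m - 6*sqrt(2))*(m - 3*sqrt(2))*(m + 7*sqrt(2))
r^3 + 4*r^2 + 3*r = r*(r + 1)*(r + 3)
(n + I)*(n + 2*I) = n^2 + 3*I*n - 2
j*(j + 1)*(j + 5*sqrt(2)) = j^3 + j^2 + 5*sqrt(2)*j^2 + 5*sqrt(2)*j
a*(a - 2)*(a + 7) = a^3 + 5*a^2 - 14*a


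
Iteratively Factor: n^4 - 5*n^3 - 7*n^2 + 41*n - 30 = (n - 1)*(n^3 - 4*n^2 - 11*n + 30) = (n - 2)*(n - 1)*(n^2 - 2*n - 15) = (n - 5)*(n - 2)*(n - 1)*(n + 3)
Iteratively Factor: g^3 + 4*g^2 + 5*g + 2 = (g + 1)*(g^2 + 3*g + 2) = (g + 1)*(g + 2)*(g + 1)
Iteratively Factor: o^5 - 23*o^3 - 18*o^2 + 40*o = (o - 5)*(o^4 + 5*o^3 + 2*o^2 - 8*o) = o*(o - 5)*(o^3 + 5*o^2 + 2*o - 8) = o*(o - 5)*(o - 1)*(o^2 + 6*o + 8) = o*(o - 5)*(o - 1)*(o + 4)*(o + 2)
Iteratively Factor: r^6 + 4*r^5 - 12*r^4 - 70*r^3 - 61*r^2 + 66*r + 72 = (r + 3)*(r^5 + r^4 - 15*r^3 - 25*r^2 + 14*r + 24) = (r - 1)*(r + 3)*(r^4 + 2*r^3 - 13*r^2 - 38*r - 24) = (r - 1)*(r + 1)*(r + 3)*(r^3 + r^2 - 14*r - 24) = (r - 1)*(r + 1)*(r + 2)*(r + 3)*(r^2 - r - 12) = (r - 1)*(r + 1)*(r + 2)*(r + 3)^2*(r - 4)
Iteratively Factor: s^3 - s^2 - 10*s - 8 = (s + 2)*(s^2 - 3*s - 4) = (s - 4)*(s + 2)*(s + 1)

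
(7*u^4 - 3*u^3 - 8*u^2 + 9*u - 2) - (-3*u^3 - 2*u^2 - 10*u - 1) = 7*u^4 - 6*u^2 + 19*u - 1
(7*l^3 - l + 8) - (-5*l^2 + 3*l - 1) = 7*l^3 + 5*l^2 - 4*l + 9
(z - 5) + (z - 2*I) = 2*z - 5 - 2*I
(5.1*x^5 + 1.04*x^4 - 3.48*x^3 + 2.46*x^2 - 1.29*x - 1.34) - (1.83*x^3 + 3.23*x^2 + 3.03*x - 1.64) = 5.1*x^5 + 1.04*x^4 - 5.31*x^3 - 0.77*x^2 - 4.32*x + 0.3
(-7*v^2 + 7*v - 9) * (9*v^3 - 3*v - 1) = -63*v^5 + 63*v^4 - 60*v^3 - 14*v^2 + 20*v + 9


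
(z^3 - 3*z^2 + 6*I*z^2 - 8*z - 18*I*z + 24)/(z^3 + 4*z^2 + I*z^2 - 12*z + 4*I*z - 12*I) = (z^3 + z^2*(-3 + 6*I) + z*(-8 - 18*I) + 24)/(z^3 + z^2*(4 + I) + z*(-12 + 4*I) - 12*I)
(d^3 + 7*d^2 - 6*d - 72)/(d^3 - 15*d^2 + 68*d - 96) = (d^2 + 10*d + 24)/(d^2 - 12*d + 32)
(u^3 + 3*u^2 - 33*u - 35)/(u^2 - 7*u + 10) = (u^2 + 8*u + 7)/(u - 2)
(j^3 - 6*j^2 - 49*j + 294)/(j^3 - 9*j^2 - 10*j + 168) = (j + 7)/(j + 4)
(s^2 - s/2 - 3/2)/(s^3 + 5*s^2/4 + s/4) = 2*(2*s - 3)/(s*(4*s + 1))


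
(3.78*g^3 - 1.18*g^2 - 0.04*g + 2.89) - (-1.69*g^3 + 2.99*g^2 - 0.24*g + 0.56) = 5.47*g^3 - 4.17*g^2 + 0.2*g + 2.33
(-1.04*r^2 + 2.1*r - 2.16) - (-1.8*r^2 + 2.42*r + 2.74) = 0.76*r^2 - 0.32*r - 4.9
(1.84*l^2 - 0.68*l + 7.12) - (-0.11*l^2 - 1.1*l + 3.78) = 1.95*l^2 + 0.42*l + 3.34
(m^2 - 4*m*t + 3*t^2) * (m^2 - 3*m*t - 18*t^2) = m^4 - 7*m^3*t - 3*m^2*t^2 + 63*m*t^3 - 54*t^4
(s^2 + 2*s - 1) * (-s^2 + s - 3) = -s^4 - s^3 - 7*s + 3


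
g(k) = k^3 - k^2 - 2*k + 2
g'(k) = 3*k^2 - 2*k - 2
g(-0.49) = 2.62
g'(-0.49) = -0.30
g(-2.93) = -25.88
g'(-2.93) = 29.61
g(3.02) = 14.38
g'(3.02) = 19.32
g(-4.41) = -94.39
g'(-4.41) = 65.16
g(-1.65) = -1.91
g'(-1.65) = 9.47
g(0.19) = 1.59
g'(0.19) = -2.27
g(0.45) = 0.99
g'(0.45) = -2.29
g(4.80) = 79.95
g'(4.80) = 57.52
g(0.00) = 2.00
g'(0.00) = -2.00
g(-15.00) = -3568.00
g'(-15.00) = 703.00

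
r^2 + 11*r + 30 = (r + 5)*(r + 6)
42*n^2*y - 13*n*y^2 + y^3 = y*(-7*n + y)*(-6*n + y)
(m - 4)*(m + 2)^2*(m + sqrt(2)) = m^4 + sqrt(2)*m^3 - 12*m^2 - 12*sqrt(2)*m - 16*m - 16*sqrt(2)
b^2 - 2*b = b*(b - 2)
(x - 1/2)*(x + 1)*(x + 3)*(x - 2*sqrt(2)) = x^4 - 2*sqrt(2)*x^3 + 7*x^3/2 - 7*sqrt(2)*x^2 + x^2 - 2*sqrt(2)*x - 3*x/2 + 3*sqrt(2)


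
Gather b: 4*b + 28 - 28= 4*b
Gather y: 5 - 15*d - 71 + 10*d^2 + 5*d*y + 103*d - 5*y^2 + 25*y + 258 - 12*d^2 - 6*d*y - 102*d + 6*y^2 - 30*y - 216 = -2*d^2 - 14*d + y^2 + y*(-d - 5) - 24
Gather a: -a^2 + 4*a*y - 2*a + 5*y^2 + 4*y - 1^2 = -a^2 + a*(4*y - 2) + 5*y^2 + 4*y - 1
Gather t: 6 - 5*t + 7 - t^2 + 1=-t^2 - 5*t + 14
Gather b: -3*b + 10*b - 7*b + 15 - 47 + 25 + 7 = 0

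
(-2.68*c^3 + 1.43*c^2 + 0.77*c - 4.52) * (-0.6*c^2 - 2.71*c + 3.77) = 1.608*c^5 + 6.4048*c^4 - 14.4409*c^3 + 6.0164*c^2 + 15.1521*c - 17.0404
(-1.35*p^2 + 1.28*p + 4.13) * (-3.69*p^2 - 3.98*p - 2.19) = 4.9815*p^4 + 0.6498*p^3 - 17.3776*p^2 - 19.2406*p - 9.0447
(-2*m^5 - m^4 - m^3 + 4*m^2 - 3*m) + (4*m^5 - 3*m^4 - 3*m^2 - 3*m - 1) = 2*m^5 - 4*m^4 - m^3 + m^2 - 6*m - 1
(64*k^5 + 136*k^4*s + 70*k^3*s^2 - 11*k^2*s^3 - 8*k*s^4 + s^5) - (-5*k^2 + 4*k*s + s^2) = 64*k^5 + 136*k^4*s + 70*k^3*s^2 - 11*k^2*s^3 + 5*k^2 - 8*k*s^4 - 4*k*s + s^5 - s^2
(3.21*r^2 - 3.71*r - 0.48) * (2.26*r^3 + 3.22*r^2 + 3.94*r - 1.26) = 7.2546*r^5 + 1.9516*r^4 - 0.383600000000001*r^3 - 20.2076*r^2 + 2.7834*r + 0.6048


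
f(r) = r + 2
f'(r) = 1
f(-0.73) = 1.27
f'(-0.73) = 1.00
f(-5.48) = -3.48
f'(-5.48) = 1.00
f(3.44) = 5.44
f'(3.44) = 1.00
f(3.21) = 5.21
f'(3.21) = 1.00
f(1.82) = 3.82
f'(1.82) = 1.00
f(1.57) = 3.57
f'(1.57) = 1.00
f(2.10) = 4.10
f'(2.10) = 1.00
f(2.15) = 4.15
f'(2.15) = 1.00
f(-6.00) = -4.00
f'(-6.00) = 1.00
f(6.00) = 8.00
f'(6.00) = 1.00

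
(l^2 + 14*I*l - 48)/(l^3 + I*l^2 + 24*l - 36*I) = (l + 8*I)/(l^2 - 5*I*l - 6)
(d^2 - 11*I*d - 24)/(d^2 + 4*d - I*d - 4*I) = (d^2 - 11*I*d - 24)/(d^2 + d*(4 - I) - 4*I)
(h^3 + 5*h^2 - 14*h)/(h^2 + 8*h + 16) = h*(h^2 + 5*h - 14)/(h^2 + 8*h + 16)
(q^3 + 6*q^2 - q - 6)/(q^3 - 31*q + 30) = (q + 1)/(q - 5)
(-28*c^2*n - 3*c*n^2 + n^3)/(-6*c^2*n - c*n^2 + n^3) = (28*c^2 + 3*c*n - n^2)/(6*c^2 + c*n - n^2)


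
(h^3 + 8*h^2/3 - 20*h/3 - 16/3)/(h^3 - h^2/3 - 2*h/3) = (h^2 + 2*h - 8)/(h*(h - 1))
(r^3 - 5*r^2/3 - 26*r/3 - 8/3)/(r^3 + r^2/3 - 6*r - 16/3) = (3*r^2 - 11*r - 4)/(3*r^2 - 5*r - 8)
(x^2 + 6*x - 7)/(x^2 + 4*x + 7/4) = 4*(x^2 + 6*x - 7)/(4*x^2 + 16*x + 7)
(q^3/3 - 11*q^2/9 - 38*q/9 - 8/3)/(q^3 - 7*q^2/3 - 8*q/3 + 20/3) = (3*q^3 - 11*q^2 - 38*q - 24)/(3*(3*q^3 - 7*q^2 - 8*q + 20))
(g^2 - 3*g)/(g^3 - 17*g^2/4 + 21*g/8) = 8*(g - 3)/(8*g^2 - 34*g + 21)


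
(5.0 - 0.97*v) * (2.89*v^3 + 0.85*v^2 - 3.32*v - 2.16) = -2.8033*v^4 + 13.6255*v^3 + 7.4704*v^2 - 14.5048*v - 10.8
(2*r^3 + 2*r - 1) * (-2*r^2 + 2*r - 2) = -4*r^5 + 4*r^4 - 8*r^3 + 6*r^2 - 6*r + 2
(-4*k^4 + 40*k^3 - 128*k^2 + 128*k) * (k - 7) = -4*k^5 + 68*k^4 - 408*k^3 + 1024*k^2 - 896*k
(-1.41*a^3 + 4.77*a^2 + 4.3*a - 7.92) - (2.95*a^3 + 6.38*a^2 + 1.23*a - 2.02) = -4.36*a^3 - 1.61*a^2 + 3.07*a - 5.9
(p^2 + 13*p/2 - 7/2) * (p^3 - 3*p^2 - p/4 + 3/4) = p^5 + 7*p^4/2 - 93*p^3/4 + 77*p^2/8 + 23*p/4 - 21/8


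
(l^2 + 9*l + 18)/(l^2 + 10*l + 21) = (l + 6)/(l + 7)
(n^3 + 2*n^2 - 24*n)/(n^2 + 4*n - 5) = n*(n^2 + 2*n - 24)/(n^2 + 4*n - 5)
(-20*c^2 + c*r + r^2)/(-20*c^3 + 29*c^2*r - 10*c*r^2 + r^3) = (5*c + r)/(5*c^2 - 6*c*r + r^2)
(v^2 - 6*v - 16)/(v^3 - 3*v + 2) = (v - 8)/(v^2 - 2*v + 1)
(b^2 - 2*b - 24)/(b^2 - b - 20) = (b - 6)/(b - 5)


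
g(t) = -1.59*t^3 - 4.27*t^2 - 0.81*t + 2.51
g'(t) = -4.77*t^2 - 8.54*t - 0.81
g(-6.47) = 259.64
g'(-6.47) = -145.23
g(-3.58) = 23.64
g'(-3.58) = -31.37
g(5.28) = -354.85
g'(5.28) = -178.88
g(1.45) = -12.49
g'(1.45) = -23.22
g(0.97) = -3.74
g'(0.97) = -13.58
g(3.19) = -95.14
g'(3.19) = -76.59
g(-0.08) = 2.55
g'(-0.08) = -0.16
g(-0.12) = 2.55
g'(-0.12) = 0.15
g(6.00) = -499.51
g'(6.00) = -223.77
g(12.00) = -3369.61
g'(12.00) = -790.17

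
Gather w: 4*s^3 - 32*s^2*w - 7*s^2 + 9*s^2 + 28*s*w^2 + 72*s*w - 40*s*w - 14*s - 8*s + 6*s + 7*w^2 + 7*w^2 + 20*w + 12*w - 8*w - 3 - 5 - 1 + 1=4*s^3 + 2*s^2 - 16*s + w^2*(28*s + 14) + w*(-32*s^2 + 32*s + 24) - 8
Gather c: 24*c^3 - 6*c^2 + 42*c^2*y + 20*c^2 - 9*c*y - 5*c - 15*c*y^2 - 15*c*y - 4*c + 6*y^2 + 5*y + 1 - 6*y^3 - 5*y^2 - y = 24*c^3 + c^2*(42*y + 14) + c*(-15*y^2 - 24*y - 9) - 6*y^3 + y^2 + 4*y + 1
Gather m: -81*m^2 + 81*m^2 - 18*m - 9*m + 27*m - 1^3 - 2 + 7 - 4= 0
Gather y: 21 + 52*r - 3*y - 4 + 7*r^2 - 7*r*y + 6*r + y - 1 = 7*r^2 + 58*r + y*(-7*r - 2) + 16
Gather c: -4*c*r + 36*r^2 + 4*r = -4*c*r + 36*r^2 + 4*r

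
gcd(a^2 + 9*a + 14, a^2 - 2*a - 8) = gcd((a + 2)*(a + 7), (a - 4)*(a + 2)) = a + 2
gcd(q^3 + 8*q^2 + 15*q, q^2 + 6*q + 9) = q + 3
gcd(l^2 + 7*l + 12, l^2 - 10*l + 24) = 1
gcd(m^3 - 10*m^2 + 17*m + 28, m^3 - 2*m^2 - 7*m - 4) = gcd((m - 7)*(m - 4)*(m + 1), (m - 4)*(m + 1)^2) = m^2 - 3*m - 4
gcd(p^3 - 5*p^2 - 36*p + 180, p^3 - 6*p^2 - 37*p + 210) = p^2 + p - 30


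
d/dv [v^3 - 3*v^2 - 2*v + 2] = 3*v^2 - 6*v - 2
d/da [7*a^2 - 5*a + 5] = 14*a - 5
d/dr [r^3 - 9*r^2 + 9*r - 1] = 3*r^2 - 18*r + 9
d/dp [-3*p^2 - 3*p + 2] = -6*p - 3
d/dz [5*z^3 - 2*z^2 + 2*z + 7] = 15*z^2 - 4*z + 2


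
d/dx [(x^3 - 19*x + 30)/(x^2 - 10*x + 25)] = (x^3 - 15*x^2 + 19*x + 35)/(x^3 - 15*x^2 + 75*x - 125)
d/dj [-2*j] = -2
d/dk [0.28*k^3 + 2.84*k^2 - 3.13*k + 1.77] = 0.84*k^2 + 5.68*k - 3.13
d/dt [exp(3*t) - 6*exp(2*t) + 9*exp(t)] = 3*(exp(2*t) - 4*exp(t) + 3)*exp(t)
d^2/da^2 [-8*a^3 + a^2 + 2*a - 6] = 2 - 48*a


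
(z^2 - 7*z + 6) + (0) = z^2 - 7*z + 6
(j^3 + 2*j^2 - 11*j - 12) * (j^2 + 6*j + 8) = j^5 + 8*j^4 + 9*j^3 - 62*j^2 - 160*j - 96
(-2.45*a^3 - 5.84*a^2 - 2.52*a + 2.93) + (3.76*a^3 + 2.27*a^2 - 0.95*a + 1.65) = 1.31*a^3 - 3.57*a^2 - 3.47*a + 4.58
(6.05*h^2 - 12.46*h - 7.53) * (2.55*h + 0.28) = 15.4275*h^3 - 30.079*h^2 - 22.6903*h - 2.1084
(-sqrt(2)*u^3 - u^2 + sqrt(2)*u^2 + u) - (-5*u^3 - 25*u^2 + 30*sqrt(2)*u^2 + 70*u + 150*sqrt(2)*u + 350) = -sqrt(2)*u^3 + 5*u^3 - 29*sqrt(2)*u^2 + 24*u^2 - 150*sqrt(2)*u - 69*u - 350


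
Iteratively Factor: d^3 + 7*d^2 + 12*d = (d + 3)*(d^2 + 4*d) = d*(d + 3)*(d + 4)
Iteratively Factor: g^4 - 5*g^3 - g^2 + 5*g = (g - 1)*(g^3 - 4*g^2 - 5*g) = (g - 1)*(g + 1)*(g^2 - 5*g) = g*(g - 1)*(g + 1)*(g - 5)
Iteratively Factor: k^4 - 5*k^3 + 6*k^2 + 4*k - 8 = (k + 1)*(k^3 - 6*k^2 + 12*k - 8) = (k - 2)*(k + 1)*(k^2 - 4*k + 4) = (k - 2)^2*(k + 1)*(k - 2)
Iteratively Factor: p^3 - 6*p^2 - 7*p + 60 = (p - 4)*(p^2 - 2*p - 15) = (p - 5)*(p - 4)*(p + 3)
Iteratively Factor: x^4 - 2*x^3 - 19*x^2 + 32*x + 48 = (x + 4)*(x^3 - 6*x^2 + 5*x + 12) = (x - 4)*(x + 4)*(x^2 - 2*x - 3) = (x - 4)*(x + 1)*(x + 4)*(x - 3)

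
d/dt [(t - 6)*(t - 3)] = 2*t - 9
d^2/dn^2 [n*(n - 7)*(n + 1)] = 6*n - 12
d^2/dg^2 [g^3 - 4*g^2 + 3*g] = 6*g - 8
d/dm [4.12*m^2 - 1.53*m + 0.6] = 8.24*m - 1.53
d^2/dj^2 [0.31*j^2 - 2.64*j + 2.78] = 0.620000000000000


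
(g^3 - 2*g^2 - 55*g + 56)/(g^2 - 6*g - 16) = (g^2 + 6*g - 7)/(g + 2)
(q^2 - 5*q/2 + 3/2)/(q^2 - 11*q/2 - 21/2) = (-2*q^2 + 5*q - 3)/(-2*q^2 + 11*q + 21)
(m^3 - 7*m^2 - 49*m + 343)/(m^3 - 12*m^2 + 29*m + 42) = (m^2 - 49)/(m^2 - 5*m - 6)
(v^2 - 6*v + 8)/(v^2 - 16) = (v - 2)/(v + 4)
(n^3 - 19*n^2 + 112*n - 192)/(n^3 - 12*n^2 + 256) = (n - 3)/(n + 4)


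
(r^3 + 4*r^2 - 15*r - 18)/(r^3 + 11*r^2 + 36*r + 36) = (r^2 - 2*r - 3)/(r^2 + 5*r + 6)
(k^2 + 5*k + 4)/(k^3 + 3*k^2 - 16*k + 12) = (k^2 + 5*k + 4)/(k^3 + 3*k^2 - 16*k + 12)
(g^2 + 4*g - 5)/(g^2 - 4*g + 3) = (g + 5)/(g - 3)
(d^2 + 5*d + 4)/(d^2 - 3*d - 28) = (d + 1)/(d - 7)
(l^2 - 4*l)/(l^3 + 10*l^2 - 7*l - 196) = l/(l^2 + 14*l + 49)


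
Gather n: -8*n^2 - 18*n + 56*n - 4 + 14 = -8*n^2 + 38*n + 10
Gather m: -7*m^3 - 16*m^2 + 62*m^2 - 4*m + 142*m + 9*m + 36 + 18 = -7*m^3 + 46*m^2 + 147*m + 54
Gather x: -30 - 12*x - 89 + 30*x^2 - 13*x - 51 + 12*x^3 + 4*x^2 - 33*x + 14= 12*x^3 + 34*x^2 - 58*x - 156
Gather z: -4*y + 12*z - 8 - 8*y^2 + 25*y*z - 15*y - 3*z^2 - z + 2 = -8*y^2 - 19*y - 3*z^2 + z*(25*y + 11) - 6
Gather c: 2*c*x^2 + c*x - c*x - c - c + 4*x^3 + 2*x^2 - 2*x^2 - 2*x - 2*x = c*(2*x^2 - 2) + 4*x^3 - 4*x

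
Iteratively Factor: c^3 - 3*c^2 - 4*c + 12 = (c + 2)*(c^2 - 5*c + 6) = (c - 3)*(c + 2)*(c - 2)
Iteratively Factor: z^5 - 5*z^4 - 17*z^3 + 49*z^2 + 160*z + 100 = (z + 2)*(z^4 - 7*z^3 - 3*z^2 + 55*z + 50) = (z - 5)*(z + 2)*(z^3 - 2*z^2 - 13*z - 10) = (z - 5)*(z + 1)*(z + 2)*(z^2 - 3*z - 10) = (z - 5)^2*(z + 1)*(z + 2)*(z + 2)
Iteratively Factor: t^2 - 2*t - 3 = (t - 3)*(t + 1)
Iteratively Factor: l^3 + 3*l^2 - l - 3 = (l - 1)*(l^2 + 4*l + 3) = (l - 1)*(l + 1)*(l + 3)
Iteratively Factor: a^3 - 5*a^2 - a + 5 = (a - 5)*(a^2 - 1) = (a - 5)*(a - 1)*(a + 1)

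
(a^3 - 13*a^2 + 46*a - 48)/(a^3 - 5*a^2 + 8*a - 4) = (a^2 - 11*a + 24)/(a^2 - 3*a + 2)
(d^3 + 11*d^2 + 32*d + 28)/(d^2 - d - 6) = (d^2 + 9*d + 14)/(d - 3)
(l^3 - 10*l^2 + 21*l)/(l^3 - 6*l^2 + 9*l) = (l - 7)/(l - 3)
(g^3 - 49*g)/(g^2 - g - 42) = g*(g + 7)/(g + 6)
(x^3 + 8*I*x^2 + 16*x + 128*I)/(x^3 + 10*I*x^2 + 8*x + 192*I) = (x + 4*I)/(x + 6*I)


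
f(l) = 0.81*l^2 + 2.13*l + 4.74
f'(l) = 1.62*l + 2.13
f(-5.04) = 14.58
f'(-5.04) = -6.03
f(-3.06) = 5.81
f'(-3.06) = -2.83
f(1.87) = 11.56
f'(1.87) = 5.16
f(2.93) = 17.93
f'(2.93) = 6.88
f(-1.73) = 3.48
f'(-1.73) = -0.67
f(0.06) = 4.87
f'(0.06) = 2.23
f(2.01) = 12.29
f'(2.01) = 5.39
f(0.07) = 4.89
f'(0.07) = 2.24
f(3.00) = 18.42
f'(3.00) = 6.99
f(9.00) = 89.52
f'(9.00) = 16.71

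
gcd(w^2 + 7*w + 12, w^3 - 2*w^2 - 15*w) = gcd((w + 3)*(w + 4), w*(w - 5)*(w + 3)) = w + 3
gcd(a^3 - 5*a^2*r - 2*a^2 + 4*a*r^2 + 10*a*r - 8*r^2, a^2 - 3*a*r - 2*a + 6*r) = a - 2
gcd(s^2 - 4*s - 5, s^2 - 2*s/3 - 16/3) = 1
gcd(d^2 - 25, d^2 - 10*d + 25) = d - 5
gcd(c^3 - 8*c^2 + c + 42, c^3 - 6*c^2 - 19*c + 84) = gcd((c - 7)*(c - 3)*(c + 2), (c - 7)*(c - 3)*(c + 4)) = c^2 - 10*c + 21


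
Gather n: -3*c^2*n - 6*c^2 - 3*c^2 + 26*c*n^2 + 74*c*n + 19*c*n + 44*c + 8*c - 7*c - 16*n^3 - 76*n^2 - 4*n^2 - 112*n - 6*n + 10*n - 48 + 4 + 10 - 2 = -9*c^2 + 45*c - 16*n^3 + n^2*(26*c - 80) + n*(-3*c^2 + 93*c - 108) - 36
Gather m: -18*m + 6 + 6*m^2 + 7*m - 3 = 6*m^2 - 11*m + 3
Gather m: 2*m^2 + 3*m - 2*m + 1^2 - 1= 2*m^2 + m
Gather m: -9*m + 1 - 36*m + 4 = 5 - 45*m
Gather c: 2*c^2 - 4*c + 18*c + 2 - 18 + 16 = 2*c^2 + 14*c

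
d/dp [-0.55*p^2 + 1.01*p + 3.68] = 1.01 - 1.1*p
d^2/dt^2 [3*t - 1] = 0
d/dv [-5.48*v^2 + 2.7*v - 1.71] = 2.7 - 10.96*v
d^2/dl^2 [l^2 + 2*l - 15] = 2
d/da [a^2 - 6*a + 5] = 2*a - 6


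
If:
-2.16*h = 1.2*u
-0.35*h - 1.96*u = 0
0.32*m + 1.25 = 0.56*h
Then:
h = 0.00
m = -3.91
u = 0.00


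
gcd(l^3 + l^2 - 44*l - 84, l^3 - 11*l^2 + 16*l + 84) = l^2 - 5*l - 14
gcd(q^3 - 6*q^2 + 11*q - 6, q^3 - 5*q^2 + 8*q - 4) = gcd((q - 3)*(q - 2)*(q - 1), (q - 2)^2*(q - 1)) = q^2 - 3*q + 2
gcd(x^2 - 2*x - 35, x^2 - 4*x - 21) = x - 7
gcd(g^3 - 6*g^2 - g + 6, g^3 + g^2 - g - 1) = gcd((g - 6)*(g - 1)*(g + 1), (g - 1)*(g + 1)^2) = g^2 - 1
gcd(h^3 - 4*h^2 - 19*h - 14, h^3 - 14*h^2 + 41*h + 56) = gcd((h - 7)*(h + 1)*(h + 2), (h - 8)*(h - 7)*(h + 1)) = h^2 - 6*h - 7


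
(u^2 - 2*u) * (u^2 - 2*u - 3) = u^4 - 4*u^3 + u^2 + 6*u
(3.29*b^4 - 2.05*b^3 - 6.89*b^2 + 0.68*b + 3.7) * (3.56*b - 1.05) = 11.7124*b^5 - 10.7525*b^4 - 22.3759*b^3 + 9.6553*b^2 + 12.458*b - 3.885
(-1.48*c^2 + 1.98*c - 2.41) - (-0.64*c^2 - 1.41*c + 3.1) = -0.84*c^2 + 3.39*c - 5.51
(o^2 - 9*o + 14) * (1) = o^2 - 9*o + 14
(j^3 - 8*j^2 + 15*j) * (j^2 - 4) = j^5 - 8*j^4 + 11*j^3 + 32*j^2 - 60*j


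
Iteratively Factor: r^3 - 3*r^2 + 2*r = (r - 1)*(r^2 - 2*r) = r*(r - 1)*(r - 2)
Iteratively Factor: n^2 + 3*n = (n)*(n + 3)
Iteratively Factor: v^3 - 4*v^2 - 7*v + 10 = (v - 5)*(v^2 + v - 2) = (v - 5)*(v + 2)*(v - 1)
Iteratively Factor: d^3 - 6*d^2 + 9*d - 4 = (d - 1)*(d^2 - 5*d + 4) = (d - 1)^2*(d - 4)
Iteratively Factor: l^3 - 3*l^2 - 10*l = (l - 5)*(l^2 + 2*l) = l*(l - 5)*(l + 2)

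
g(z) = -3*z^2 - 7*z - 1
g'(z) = -6*z - 7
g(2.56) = -38.58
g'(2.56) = -22.36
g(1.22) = -14.01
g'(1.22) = -14.32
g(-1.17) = 3.08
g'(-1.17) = 0.02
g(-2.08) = 0.58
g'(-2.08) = 5.48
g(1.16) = -13.16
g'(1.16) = -13.96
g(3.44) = -60.58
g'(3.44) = -27.64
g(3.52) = -62.81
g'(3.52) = -28.12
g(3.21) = -54.38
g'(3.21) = -26.26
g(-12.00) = -349.00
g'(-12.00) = 65.00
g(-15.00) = -571.00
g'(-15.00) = 83.00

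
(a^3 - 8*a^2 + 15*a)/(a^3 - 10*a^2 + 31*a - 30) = a/(a - 2)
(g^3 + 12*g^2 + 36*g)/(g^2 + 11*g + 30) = g*(g + 6)/(g + 5)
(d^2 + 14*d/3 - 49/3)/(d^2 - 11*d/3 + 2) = (3*d^2 + 14*d - 49)/(3*d^2 - 11*d + 6)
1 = 1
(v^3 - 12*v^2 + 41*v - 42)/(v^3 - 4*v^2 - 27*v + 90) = (v^2 - 9*v + 14)/(v^2 - v - 30)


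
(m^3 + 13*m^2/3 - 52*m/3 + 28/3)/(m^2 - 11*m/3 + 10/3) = (3*m^2 + 19*m - 14)/(3*m - 5)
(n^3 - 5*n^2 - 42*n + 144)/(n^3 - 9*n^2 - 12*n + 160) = (n^2 + 3*n - 18)/(n^2 - n - 20)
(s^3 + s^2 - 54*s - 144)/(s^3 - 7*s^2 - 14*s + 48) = (s + 6)/(s - 2)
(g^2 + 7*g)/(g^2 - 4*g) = (g + 7)/(g - 4)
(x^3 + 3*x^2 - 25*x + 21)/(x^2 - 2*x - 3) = (x^2 + 6*x - 7)/(x + 1)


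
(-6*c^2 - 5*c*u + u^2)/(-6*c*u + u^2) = (c + u)/u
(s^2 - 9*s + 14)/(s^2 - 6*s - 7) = (s - 2)/(s + 1)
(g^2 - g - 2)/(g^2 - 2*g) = (g + 1)/g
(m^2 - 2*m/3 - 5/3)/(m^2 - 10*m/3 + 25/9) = 3*(m + 1)/(3*m - 5)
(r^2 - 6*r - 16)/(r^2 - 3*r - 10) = (r - 8)/(r - 5)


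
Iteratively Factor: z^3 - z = (z)*(z^2 - 1) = z*(z + 1)*(z - 1)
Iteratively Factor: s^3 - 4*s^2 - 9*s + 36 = (s + 3)*(s^2 - 7*s + 12) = (s - 3)*(s + 3)*(s - 4)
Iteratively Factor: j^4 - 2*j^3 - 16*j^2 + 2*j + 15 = (j - 1)*(j^3 - j^2 - 17*j - 15) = (j - 1)*(j + 1)*(j^2 - 2*j - 15) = (j - 5)*(j - 1)*(j + 1)*(j + 3)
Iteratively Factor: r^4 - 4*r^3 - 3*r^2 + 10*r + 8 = (r - 2)*(r^3 - 2*r^2 - 7*r - 4) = (r - 2)*(r + 1)*(r^2 - 3*r - 4) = (r - 4)*(r - 2)*(r + 1)*(r + 1)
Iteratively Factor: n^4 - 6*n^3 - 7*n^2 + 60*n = (n - 5)*(n^3 - n^2 - 12*n) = (n - 5)*(n - 4)*(n^2 + 3*n) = (n - 5)*(n - 4)*(n + 3)*(n)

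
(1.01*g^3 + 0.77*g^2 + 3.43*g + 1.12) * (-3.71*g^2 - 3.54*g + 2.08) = -3.7471*g^5 - 6.4321*g^4 - 13.3503*g^3 - 14.6958*g^2 + 3.1696*g + 2.3296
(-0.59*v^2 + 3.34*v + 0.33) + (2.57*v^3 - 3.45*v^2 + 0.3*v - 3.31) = 2.57*v^3 - 4.04*v^2 + 3.64*v - 2.98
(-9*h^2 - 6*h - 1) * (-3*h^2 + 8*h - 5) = 27*h^4 - 54*h^3 + 22*h + 5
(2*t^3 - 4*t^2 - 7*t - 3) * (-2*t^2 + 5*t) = -4*t^5 + 18*t^4 - 6*t^3 - 29*t^2 - 15*t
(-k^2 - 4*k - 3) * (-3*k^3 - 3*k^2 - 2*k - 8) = 3*k^5 + 15*k^4 + 23*k^3 + 25*k^2 + 38*k + 24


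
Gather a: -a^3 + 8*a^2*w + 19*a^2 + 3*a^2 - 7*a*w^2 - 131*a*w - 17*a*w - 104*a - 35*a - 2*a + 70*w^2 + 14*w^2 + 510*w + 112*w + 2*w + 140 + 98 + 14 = -a^3 + a^2*(8*w + 22) + a*(-7*w^2 - 148*w - 141) + 84*w^2 + 624*w + 252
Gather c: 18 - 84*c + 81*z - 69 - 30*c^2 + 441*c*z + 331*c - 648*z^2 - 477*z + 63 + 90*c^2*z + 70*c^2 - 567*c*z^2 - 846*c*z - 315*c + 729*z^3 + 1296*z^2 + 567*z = c^2*(90*z + 40) + c*(-567*z^2 - 405*z - 68) + 729*z^3 + 648*z^2 + 171*z + 12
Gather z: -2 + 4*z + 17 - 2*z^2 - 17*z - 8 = -2*z^2 - 13*z + 7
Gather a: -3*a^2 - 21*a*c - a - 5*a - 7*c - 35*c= -3*a^2 + a*(-21*c - 6) - 42*c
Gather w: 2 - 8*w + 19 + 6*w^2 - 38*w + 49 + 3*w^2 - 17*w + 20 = 9*w^2 - 63*w + 90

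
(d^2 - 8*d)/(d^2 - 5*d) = (d - 8)/(d - 5)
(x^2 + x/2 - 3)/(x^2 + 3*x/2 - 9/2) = (x + 2)/(x + 3)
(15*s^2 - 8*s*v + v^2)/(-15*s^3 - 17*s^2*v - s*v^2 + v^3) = (-3*s + v)/(3*s^2 + 4*s*v + v^2)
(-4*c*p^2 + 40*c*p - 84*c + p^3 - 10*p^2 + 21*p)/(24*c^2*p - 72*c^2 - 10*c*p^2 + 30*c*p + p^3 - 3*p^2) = (p - 7)/(-6*c + p)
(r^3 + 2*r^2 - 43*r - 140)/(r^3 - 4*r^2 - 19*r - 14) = (r^2 + 9*r + 20)/(r^2 + 3*r + 2)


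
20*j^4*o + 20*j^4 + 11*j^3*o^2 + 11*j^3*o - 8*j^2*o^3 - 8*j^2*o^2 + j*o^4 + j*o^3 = (-5*j + o)*(-4*j + o)*(j + o)*(j*o + j)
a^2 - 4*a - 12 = (a - 6)*(a + 2)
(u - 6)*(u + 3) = u^2 - 3*u - 18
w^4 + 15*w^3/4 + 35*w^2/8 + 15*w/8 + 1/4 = (w + 1/4)*(w + 1/2)*(w + 1)*(w + 2)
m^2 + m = m*(m + 1)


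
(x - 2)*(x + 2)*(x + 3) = x^3 + 3*x^2 - 4*x - 12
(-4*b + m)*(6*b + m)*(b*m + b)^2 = -24*b^4*m^2 - 48*b^4*m - 24*b^4 + 2*b^3*m^3 + 4*b^3*m^2 + 2*b^3*m + b^2*m^4 + 2*b^2*m^3 + b^2*m^2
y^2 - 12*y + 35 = (y - 7)*(y - 5)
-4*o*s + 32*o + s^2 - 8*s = (-4*o + s)*(s - 8)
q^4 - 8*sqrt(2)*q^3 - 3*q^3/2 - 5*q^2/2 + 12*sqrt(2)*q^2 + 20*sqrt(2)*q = q*(q - 5/2)*(q + 1)*(q - 8*sqrt(2))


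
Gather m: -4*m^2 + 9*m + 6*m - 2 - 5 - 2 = -4*m^2 + 15*m - 9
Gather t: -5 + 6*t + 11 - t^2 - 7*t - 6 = -t^2 - t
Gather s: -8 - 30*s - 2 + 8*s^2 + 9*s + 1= 8*s^2 - 21*s - 9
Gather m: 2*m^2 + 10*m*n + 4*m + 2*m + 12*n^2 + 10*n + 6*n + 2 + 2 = 2*m^2 + m*(10*n + 6) + 12*n^2 + 16*n + 4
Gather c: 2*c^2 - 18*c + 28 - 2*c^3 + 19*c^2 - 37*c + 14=-2*c^3 + 21*c^2 - 55*c + 42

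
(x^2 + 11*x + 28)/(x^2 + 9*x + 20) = (x + 7)/(x + 5)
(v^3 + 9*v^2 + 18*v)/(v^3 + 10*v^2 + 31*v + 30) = v*(v + 6)/(v^2 + 7*v + 10)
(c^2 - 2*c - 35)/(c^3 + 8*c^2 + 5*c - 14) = (c^2 - 2*c - 35)/(c^3 + 8*c^2 + 5*c - 14)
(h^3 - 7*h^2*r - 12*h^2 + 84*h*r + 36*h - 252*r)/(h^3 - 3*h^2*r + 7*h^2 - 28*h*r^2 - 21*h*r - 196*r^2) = (h^2 - 12*h + 36)/(h^2 + 4*h*r + 7*h + 28*r)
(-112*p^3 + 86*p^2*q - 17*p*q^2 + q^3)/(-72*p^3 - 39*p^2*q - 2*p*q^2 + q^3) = (14*p^2 - 9*p*q + q^2)/(9*p^2 + 6*p*q + q^2)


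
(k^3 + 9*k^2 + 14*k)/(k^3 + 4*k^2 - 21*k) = (k + 2)/(k - 3)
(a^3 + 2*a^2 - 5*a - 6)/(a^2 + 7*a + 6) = (a^2 + a - 6)/(a + 6)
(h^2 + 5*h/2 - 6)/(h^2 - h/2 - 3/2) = (h + 4)/(h + 1)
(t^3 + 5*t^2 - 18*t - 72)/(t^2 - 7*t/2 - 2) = 2*(t^2 + 9*t + 18)/(2*t + 1)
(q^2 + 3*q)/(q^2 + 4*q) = (q + 3)/(q + 4)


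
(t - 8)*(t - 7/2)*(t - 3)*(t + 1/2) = t^4 - 14*t^3 + 221*t^2/4 - 211*t/4 - 42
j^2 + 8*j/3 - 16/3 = (j - 4/3)*(j + 4)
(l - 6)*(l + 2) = l^2 - 4*l - 12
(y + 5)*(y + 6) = y^2 + 11*y + 30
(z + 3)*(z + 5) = z^2 + 8*z + 15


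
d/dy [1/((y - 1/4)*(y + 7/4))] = 128*(-4*y - 3)/(256*y^4 + 768*y^3 + 352*y^2 - 336*y + 49)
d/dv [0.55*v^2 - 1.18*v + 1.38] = 1.1*v - 1.18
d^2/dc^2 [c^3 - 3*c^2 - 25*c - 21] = 6*c - 6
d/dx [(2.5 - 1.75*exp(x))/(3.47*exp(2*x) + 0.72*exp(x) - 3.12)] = (6.0725*exp(2*x) - 17.35*exp(x) + 3.66)*exp(x)/(12.0409*exp(4*x) + 4.9968*exp(3*x) - 21.1344*exp(2*x) - 4.4928*exp(x) + 9.7344)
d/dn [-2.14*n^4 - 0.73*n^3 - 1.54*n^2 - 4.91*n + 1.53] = -8.56*n^3 - 2.19*n^2 - 3.08*n - 4.91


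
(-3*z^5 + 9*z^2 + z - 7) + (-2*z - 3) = -3*z^5 + 9*z^2 - z - 10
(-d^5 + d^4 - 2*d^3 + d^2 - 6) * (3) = -3*d^5 + 3*d^4 - 6*d^3 + 3*d^2 - 18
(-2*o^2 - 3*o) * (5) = -10*o^2 - 15*o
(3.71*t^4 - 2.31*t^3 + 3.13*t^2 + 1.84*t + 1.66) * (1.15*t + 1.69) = 4.2665*t^5 + 3.6134*t^4 - 0.304400000000001*t^3 + 7.4057*t^2 + 5.0186*t + 2.8054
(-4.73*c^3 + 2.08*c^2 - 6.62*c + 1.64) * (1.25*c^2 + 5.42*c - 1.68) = -5.9125*c^5 - 23.0366*c^4 + 10.945*c^3 - 37.3248*c^2 + 20.0104*c - 2.7552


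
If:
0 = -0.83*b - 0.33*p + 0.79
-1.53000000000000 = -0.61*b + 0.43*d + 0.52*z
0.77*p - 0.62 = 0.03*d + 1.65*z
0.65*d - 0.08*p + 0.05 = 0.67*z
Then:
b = 1.26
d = -0.91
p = -0.77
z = -0.72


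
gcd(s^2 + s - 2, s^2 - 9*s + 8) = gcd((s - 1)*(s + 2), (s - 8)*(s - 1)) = s - 1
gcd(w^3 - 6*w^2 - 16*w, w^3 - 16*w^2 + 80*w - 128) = w - 8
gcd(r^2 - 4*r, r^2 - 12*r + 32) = r - 4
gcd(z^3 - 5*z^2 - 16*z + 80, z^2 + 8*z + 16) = z + 4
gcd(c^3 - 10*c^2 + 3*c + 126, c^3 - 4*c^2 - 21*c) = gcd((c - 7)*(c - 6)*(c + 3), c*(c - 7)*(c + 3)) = c^2 - 4*c - 21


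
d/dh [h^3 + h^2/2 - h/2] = 3*h^2 + h - 1/2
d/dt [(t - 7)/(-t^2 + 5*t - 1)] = (-t^2 + 5*t + (t - 7)*(2*t - 5) - 1)/(t^2 - 5*t + 1)^2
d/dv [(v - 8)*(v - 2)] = 2*v - 10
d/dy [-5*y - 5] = -5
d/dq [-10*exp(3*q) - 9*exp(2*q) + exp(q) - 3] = (-30*exp(2*q) - 18*exp(q) + 1)*exp(q)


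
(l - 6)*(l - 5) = l^2 - 11*l + 30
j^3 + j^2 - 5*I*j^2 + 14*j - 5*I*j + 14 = (j + 1)*(j - 7*I)*(j + 2*I)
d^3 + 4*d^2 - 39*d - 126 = (d - 6)*(d + 3)*(d + 7)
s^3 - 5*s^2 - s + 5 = (s - 5)*(s - 1)*(s + 1)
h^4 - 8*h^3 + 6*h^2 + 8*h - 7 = (h - 7)*(h - 1)^2*(h + 1)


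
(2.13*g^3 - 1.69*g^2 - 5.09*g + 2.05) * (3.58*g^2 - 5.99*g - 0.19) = 7.6254*g^5 - 18.8089*g^4 - 8.5038*g^3 + 38.1492*g^2 - 11.3124*g - 0.3895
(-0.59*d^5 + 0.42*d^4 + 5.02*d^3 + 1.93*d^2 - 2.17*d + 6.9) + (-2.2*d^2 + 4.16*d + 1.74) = -0.59*d^5 + 0.42*d^4 + 5.02*d^3 - 0.27*d^2 + 1.99*d + 8.64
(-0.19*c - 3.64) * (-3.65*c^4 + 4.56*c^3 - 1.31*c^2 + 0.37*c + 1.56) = 0.6935*c^5 + 12.4196*c^4 - 16.3495*c^3 + 4.6981*c^2 - 1.6432*c - 5.6784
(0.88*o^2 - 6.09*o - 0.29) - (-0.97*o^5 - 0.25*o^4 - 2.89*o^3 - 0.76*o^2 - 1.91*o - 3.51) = 0.97*o^5 + 0.25*o^4 + 2.89*o^3 + 1.64*o^2 - 4.18*o + 3.22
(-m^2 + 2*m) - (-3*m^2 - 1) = 2*m^2 + 2*m + 1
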